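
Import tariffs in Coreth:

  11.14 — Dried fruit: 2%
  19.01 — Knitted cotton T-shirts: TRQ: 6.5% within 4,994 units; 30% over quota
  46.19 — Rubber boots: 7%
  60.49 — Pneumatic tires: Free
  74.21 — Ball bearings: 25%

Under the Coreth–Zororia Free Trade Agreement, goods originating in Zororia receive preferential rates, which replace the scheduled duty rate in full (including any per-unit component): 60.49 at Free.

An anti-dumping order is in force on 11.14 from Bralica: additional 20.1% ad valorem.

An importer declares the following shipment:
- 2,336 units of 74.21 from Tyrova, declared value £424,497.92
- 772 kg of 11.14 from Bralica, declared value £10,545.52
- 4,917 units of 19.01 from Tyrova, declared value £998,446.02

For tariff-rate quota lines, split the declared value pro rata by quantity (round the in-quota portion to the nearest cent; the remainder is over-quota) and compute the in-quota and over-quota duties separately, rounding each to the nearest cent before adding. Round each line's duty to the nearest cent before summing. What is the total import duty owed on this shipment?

Line 1 (74.21, Tyrova, 2,336 units, £424,497.92):
Base rate for 74.21 is 25%.
Duty = £424,497.92 × 25% = £106,124.48.
Line 2 (11.14, Bralica, 772 kg, £10,545.52):
Base rate for 11.14 is 2%.
Additional duty on 11.14 from Bralica: +20.1%. Applied ad valorem rate: 2% + 20.1% = 22.1%.
Duty = £10,545.52 × 22.1% = £2,330.56.
Line 3 (19.01, Tyrova, 4,917 units, £998,446.02):
Code 19.01 is under a tariff-rate quota (threshold 4,994 units). Quantity 4,917 units is within the quota, so the in-quota rate 6.5% applies to the full value.
Duty = £998,446.02 × 6.5% = £64,898.99.
Total = £106,124.48 + £2,330.56 + £64,898.99 = £173,354.03.

£173,354.03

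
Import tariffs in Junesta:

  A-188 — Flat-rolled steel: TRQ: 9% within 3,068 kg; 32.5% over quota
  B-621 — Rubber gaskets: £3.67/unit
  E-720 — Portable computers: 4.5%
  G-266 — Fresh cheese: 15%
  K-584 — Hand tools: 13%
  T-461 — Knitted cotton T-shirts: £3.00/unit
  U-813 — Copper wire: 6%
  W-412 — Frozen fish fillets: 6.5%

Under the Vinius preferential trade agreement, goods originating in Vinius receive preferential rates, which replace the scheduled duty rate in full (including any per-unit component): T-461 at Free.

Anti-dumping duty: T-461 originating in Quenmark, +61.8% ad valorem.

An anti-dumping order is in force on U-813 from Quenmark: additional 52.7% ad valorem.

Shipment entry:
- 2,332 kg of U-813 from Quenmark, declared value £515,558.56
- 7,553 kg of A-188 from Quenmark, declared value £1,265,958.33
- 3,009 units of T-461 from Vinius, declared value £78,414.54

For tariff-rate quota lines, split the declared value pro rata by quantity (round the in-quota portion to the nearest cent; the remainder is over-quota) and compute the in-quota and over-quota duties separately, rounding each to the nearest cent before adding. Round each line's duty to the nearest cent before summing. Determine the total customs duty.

Line 1 (U-813, Quenmark, 2,332 kg, £515,558.56):
Base rate for U-813 is 6%.
Additional duty on U-813 from Quenmark: +52.7%. Applied ad valorem rate: 6% + 52.7% = 58.7%.
Duty = £515,558.56 × 58.7% = £302,632.87.
Line 2 (A-188, Quenmark, 7,553 kg, £1,265,958.33):
Code A-188 is under a tariff-rate quota (threshold 3,068 kg). In-quota: 3,068 kg at 9%; over-quota: 4,485 kg at 32.5%.
Pro-rata value split: in-quota = £1,265,958.33 × 3,068/7,553 = £514,227.48; over-quota = £1,265,958.33 − £514,227.48 = £751,730.85.
In-quota duty = £514,227.48 × 9% = £46,280.47. Over-quota duty = £751,730.85 × 32.5% = £244,312.53.
Line duty = £46,280.47 + £244,312.53 = £290,593.00.
Line 3 (T-461, Vinius, 3,009 units, £78,414.54):
Base rate for T-461 is £3.00/unit.
Origin Vinius qualifies under the Junesta–Vinius agreement and T-461 is covered: preferential rate Free applies instead.
The additional-duty order on T-461 targets Quenmark, not Vinius; it does not apply.
Duty = £78,414.54 × 0% = £0.00.
Total = £302,632.87 + £290,593.00 + £0.00 = £593,225.87.

£593,225.87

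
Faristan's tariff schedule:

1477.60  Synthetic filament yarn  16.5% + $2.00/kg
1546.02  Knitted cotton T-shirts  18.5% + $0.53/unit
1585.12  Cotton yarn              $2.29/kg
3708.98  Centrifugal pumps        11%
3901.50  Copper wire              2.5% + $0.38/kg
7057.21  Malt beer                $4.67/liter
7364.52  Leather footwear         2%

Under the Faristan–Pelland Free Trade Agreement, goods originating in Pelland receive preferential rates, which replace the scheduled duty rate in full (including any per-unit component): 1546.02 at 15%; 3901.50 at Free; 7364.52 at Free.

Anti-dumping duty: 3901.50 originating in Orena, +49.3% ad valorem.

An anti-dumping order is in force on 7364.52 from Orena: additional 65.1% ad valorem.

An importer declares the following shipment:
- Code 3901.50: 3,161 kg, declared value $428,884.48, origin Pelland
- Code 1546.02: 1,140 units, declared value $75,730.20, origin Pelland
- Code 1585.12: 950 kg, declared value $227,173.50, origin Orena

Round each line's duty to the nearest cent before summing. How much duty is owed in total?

$13,535.03

Line 1 (3901.50, Pelland, 3,161 kg, $428,884.48):
Base rate for 3901.50 is 2.5% + $0.38/kg.
Origin Pelland qualifies under the Faristan–Pelland agreement and 3901.50 is covered: preferential rate Free applies instead.
The additional-duty order on 3901.50 targets Orena, not Pelland; it does not apply.
Duty = $428,884.48 × 0% = $0.00.
Line 2 (1546.02, Pelland, 1,140 units, $75,730.20):
Base rate for 1546.02 is 18.5% + $0.53/unit.
Origin Pelland qualifies under the Faristan–Pelland agreement and 1546.02 is covered: preferential rate 15% applies instead.
Duty = $75,730.20 × 15% = $11,359.53.
Line 3 (1585.12, Orena, 950 kg, $227,173.50):
Base rate for 1585.12 is $2.29/kg.
Duty = 950 × $2.29 = $2,175.50.
Total = $0.00 + $11,359.53 + $2,175.50 = $13,535.03.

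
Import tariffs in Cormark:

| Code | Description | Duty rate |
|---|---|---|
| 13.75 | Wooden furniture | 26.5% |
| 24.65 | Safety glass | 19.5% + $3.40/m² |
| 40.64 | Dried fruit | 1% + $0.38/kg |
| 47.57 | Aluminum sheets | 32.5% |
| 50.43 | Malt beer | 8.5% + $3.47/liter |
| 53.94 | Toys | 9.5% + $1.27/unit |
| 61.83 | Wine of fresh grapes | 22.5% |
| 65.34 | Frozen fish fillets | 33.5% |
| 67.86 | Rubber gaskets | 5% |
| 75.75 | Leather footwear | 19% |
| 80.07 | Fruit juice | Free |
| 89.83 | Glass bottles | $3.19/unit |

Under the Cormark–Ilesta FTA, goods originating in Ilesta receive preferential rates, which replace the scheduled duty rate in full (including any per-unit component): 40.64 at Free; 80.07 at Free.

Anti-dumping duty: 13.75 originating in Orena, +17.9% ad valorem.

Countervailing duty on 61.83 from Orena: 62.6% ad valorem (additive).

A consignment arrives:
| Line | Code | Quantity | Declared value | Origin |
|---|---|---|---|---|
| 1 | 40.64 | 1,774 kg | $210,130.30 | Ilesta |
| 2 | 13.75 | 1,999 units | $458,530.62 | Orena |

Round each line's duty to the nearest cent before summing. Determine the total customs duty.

$203,587.60

Line 1 (40.64, Ilesta, 1,774 kg, $210,130.30):
Base rate for 40.64 is 1% + $0.38/kg.
Origin Ilesta qualifies under the Cormark–Ilesta agreement and 40.64 is covered: preferential rate Free applies instead.
Duty = $210,130.30 × 0% = $0.00.
Line 2 (13.75, Orena, 1,999 units, $458,530.62):
Base rate for 13.75 is 26.5%.
Additional duty on 13.75 from Orena: +17.9%. Applied ad valorem rate: 26.5% + 17.9% = 44.4%.
Duty = $458,530.62 × 44.4% = $203,587.60.
Total = $0.00 + $203,587.60 = $203,587.60.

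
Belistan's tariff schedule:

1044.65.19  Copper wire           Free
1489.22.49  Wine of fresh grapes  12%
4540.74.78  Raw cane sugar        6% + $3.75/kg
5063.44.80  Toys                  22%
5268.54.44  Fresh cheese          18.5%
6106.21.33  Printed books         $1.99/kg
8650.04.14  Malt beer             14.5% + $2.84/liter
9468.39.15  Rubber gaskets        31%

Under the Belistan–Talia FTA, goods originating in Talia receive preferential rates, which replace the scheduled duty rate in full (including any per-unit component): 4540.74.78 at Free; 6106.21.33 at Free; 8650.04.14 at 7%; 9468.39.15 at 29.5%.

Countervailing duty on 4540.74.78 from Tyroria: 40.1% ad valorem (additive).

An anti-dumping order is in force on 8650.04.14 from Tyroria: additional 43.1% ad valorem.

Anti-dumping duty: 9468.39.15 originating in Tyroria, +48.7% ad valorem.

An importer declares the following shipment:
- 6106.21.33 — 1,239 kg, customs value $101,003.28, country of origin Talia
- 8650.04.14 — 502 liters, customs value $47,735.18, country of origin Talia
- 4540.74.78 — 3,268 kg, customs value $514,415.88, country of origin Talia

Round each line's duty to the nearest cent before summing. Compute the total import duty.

Line 1 (6106.21.33, Talia, 1,239 kg, $101,003.28):
Base rate for 6106.21.33 is $1.99/kg.
Origin Talia qualifies under the Belistan–Talia agreement and 6106.21.33 is covered: preferential rate Free applies instead.
Duty = $101,003.28 × 0% = $0.00.
Line 2 (8650.04.14, Talia, 502 liters, $47,735.18):
Base rate for 8650.04.14 is 14.5% + $2.84/liter.
Origin Talia qualifies under the Belistan–Talia agreement and 8650.04.14 is covered: preferential rate 7% applies instead.
The additional-duty order on 8650.04.14 targets Tyroria, not Talia; it does not apply.
Duty = $47,735.18 × 7% = $3,341.46.
Line 3 (4540.74.78, Talia, 3,268 kg, $514,415.88):
Base rate for 4540.74.78 is 6% + $3.75/kg.
Origin Talia qualifies under the Belistan–Talia agreement and 4540.74.78 is covered: preferential rate Free applies instead.
The additional-duty order on 4540.74.78 targets Tyroria, not Talia; it does not apply.
Duty = $514,415.88 × 0% = $0.00.
Total = $0.00 + $3,341.46 + $0.00 = $3,341.46.

$3,341.46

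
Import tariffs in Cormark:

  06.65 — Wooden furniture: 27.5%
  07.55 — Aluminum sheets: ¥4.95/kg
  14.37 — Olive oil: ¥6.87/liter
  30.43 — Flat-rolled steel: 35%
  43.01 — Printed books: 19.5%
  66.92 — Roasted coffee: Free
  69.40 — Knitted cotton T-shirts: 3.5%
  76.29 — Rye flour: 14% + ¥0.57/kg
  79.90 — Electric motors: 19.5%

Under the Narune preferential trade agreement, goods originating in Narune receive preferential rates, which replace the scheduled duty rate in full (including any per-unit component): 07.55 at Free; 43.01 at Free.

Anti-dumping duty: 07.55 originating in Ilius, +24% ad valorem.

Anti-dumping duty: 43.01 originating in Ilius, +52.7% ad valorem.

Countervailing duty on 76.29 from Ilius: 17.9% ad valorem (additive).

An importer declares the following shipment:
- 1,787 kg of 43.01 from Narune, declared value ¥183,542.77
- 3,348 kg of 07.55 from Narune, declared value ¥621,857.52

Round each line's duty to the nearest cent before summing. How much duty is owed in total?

¥0.00

Line 1 (43.01, Narune, 1,787 kg, ¥183,542.77):
Base rate for 43.01 is 19.5%.
Origin Narune qualifies under the Cormark–Narune agreement and 43.01 is covered: preferential rate Free applies instead.
The additional-duty order on 43.01 targets Ilius, not Narune; it does not apply.
Duty = ¥183,542.77 × 0% = ¥0.00.
Line 2 (07.55, Narune, 3,348 kg, ¥621,857.52):
Base rate for 07.55 is ¥4.95/kg.
Origin Narune qualifies under the Cormark–Narune agreement and 07.55 is covered: preferential rate Free applies instead.
The additional-duty order on 07.55 targets Ilius, not Narune; it does not apply.
Duty = ¥621,857.52 × 0% = ¥0.00.
Total = ¥0.00 + ¥0.00 = ¥0.00.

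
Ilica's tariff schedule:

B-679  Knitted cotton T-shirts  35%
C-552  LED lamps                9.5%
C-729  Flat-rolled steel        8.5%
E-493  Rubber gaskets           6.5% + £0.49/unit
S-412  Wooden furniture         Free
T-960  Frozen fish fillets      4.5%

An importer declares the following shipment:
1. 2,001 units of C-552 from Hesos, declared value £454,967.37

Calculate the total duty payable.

£43,221.90

Line 1 (C-552, Hesos, 2,001 units, £454,967.37):
Base rate for C-552 is 9.5%.
Duty = £454,967.37 × 9.5% = £43,221.90.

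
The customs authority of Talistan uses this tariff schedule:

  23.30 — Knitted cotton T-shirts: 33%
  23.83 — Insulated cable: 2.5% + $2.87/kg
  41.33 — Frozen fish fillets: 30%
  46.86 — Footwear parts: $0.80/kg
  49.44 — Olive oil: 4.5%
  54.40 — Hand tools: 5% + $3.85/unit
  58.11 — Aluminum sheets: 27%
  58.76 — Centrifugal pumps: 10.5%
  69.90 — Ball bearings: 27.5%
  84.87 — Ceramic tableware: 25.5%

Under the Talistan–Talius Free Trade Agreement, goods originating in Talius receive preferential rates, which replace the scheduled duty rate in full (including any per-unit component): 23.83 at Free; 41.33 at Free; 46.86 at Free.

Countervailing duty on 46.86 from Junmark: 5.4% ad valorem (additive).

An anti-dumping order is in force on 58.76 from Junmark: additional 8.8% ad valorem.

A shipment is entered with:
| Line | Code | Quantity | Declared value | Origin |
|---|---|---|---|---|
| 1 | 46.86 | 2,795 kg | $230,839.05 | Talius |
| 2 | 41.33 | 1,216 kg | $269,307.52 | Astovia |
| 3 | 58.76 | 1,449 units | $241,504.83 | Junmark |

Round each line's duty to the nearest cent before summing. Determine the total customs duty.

Line 1 (46.86, Talius, 2,795 kg, $230,839.05):
Base rate for 46.86 is $0.80/kg.
Origin Talius qualifies under the Talistan–Talius agreement and 46.86 is covered: preferential rate Free applies instead.
The additional-duty order on 46.86 targets Junmark, not Talius; it does not apply.
Duty = $230,839.05 × 0% = $0.00.
Line 2 (41.33, Astovia, 1,216 kg, $269,307.52):
Base rate for 41.33 is 30%.
41.33 has an FTA preferential rate, but origin Astovia is not Talius; base rate stands.
Duty = $269,307.52 × 30% = $80,792.26.
Line 3 (58.76, Junmark, 1,449 units, $241,504.83):
Base rate for 58.76 is 10.5%.
Additional duty on 58.76 from Junmark: +8.8%. Applied ad valorem rate: 10.5% + 8.8% = 19.3%.
Duty = $241,504.83 × 19.3% = $46,610.43.
Total = $0.00 + $80,792.26 + $46,610.43 = $127,402.69.

$127,402.69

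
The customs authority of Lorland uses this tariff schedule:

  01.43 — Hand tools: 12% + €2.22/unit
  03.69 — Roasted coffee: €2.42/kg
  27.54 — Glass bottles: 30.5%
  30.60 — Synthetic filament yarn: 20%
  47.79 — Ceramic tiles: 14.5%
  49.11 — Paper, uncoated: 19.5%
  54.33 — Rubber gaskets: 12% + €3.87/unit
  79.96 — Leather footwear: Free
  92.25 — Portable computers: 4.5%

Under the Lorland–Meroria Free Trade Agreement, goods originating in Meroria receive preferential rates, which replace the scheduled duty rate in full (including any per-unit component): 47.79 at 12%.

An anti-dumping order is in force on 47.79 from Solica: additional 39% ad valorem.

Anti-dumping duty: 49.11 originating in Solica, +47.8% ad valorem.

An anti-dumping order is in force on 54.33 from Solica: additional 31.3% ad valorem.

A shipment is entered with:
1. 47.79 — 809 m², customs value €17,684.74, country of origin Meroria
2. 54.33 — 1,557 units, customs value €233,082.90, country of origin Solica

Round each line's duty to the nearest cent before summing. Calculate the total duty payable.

€109,072.66

Line 1 (47.79, Meroria, 809 m², €17,684.74):
Base rate for 47.79 is 14.5%.
Origin Meroria qualifies under the Lorland–Meroria agreement and 47.79 is covered: preferential rate 12% applies instead.
The additional-duty order on 47.79 targets Solica, not Meroria; it does not apply.
Duty = €17,684.74 × 12% = €2,122.17.
Line 2 (54.33, Solica, 1,557 units, €233,082.90):
Base rate for 54.33 is 12% + €3.87/unit.
Additional duty on 54.33 from Solica: +31.3%. Applied ad valorem rate: 12% + 31.3% = 43.3%.
Duty = €233,082.90 × 43.3% + 1,557 × €3.87 = €106,950.49.
Total = €2,122.17 + €106,950.49 = €109,072.66.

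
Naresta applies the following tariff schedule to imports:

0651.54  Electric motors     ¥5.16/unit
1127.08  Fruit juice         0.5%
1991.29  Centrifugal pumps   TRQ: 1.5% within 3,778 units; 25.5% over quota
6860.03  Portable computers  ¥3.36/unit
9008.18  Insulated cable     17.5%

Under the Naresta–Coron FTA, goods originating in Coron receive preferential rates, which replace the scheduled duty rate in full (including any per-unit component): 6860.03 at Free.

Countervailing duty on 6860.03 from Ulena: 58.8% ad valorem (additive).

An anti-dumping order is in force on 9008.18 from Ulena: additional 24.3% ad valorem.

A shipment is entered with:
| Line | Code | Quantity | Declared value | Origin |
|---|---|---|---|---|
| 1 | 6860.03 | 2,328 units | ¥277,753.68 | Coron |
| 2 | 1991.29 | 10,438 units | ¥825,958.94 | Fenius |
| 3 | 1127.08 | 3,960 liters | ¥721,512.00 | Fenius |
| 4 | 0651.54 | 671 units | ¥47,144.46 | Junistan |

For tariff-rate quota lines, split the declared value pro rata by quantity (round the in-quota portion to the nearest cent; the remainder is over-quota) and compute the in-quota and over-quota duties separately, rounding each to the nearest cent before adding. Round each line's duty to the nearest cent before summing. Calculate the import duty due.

¥145,940.70

Line 1 (6860.03, Coron, 2,328 units, ¥277,753.68):
Base rate for 6860.03 is ¥3.36/unit.
Origin Coron qualifies under the Naresta–Coron agreement and 6860.03 is covered: preferential rate Free applies instead.
The additional-duty order on 6860.03 targets Ulena, not Coron; it does not apply.
Duty = ¥277,753.68 × 0% = ¥0.00.
Line 2 (1991.29, Fenius, 10,438 units, ¥825,958.94):
Code 1991.29 is under a tariff-rate quota (threshold 3,778 units). In-quota: 3,778 units at 1.5%; over-quota: 6,660 units at 25.5%.
Pro-rata value split: in-quota = ¥825,958.94 × 3,778/10,438 = ¥298,953.14; over-quota = ¥825,958.94 − ¥298,953.14 = ¥527,005.80.
In-quota duty = ¥298,953.14 × 1.5% = ¥4,484.30. Over-quota duty = ¥527,005.80 × 25.5% = ¥134,386.48.
Line duty = ¥4,484.30 + ¥134,386.48 = ¥138,870.78.
Line 3 (1127.08, Fenius, 3,960 liters, ¥721,512.00):
Base rate for 1127.08 is 0.5%.
Duty = ¥721,512.00 × 0.5% = ¥3,607.56.
Line 4 (0651.54, Junistan, 671 units, ¥47,144.46):
Base rate for 0651.54 is ¥5.16/unit.
Duty = 671 × ¥5.16 = ¥3,462.36.
Total = ¥0.00 + ¥138,870.78 + ¥3,607.56 + ¥3,462.36 = ¥145,940.70.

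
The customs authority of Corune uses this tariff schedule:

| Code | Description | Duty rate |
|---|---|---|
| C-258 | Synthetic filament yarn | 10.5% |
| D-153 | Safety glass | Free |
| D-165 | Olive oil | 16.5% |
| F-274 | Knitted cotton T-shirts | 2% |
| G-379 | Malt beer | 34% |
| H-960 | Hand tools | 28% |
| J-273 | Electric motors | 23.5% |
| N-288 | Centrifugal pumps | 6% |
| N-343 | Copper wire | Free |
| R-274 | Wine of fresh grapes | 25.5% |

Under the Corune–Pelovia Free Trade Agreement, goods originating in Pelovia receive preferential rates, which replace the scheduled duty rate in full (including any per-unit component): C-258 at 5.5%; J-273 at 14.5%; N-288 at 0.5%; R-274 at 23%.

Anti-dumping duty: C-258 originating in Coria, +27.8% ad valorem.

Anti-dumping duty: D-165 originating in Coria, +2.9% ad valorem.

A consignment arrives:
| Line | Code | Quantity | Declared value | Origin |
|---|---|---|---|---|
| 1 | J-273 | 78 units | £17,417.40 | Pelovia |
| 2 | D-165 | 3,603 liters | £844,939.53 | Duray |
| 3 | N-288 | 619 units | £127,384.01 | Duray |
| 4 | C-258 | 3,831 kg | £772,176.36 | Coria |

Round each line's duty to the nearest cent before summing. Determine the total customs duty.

Line 1 (J-273, Pelovia, 78 units, £17,417.40):
Base rate for J-273 is 23.5%.
Origin Pelovia qualifies under the Corune–Pelovia agreement and J-273 is covered: preferential rate 14.5% applies instead.
Duty = £17,417.40 × 14.5% = £2,525.52.
Line 2 (D-165, Duray, 3,603 liters, £844,939.53):
Base rate for D-165 is 16.5%.
The additional-duty order on D-165 targets Coria, not Duray; it does not apply.
Duty = £844,939.53 × 16.5% = £139,415.02.
Line 3 (N-288, Duray, 619 units, £127,384.01):
Base rate for N-288 is 6%.
N-288 has an FTA preferential rate, but origin Duray is not Pelovia; base rate stands.
Duty = £127,384.01 × 6% = £7,643.04.
Line 4 (C-258, Coria, 3,831 kg, £772,176.36):
Base rate for C-258 is 10.5%.
C-258 has an FTA preferential rate, but origin Coria is not Pelovia; base rate stands.
Additional duty on C-258 from Coria: +27.8%. Applied ad valorem rate: 10.5% + 27.8% = 38.3%.
Duty = £772,176.36 × 38.3% = £295,743.55.
Total = £2,525.52 + £139,415.02 + £7,643.04 + £295,743.55 = £445,327.13.

£445,327.13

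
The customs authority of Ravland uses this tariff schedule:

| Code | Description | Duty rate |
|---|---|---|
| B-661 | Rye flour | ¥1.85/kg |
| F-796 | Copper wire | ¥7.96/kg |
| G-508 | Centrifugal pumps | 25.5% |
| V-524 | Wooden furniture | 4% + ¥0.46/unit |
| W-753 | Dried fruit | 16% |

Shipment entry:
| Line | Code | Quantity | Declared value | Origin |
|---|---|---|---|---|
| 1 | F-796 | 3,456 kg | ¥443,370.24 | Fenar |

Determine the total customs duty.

¥27,509.76

Line 1 (F-796, Fenar, 3,456 kg, ¥443,370.24):
Base rate for F-796 is ¥7.96/kg.
Duty = 3,456 × ¥7.96 = ¥27,509.76.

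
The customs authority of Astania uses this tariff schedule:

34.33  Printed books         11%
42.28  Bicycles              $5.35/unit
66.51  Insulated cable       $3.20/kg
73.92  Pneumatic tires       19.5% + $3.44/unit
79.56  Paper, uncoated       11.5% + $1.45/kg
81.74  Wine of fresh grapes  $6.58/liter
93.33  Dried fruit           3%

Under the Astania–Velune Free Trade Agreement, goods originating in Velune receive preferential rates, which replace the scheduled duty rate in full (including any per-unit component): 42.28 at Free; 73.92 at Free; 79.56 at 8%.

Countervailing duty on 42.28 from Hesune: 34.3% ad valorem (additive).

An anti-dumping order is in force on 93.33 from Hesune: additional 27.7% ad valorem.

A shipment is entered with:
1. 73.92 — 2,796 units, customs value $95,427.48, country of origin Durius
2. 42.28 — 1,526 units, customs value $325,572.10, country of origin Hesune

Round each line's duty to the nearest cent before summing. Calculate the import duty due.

$148,061.93

Line 1 (73.92, Durius, 2,796 units, $95,427.48):
Base rate for 73.92 is 19.5% + $3.44/unit.
73.92 has an FTA preferential rate, but origin Durius is not Velune; base rate stands.
Duty = $95,427.48 × 19.5% + 2,796 × $3.44 = $28,226.60.
Line 2 (42.28, Hesune, 1,526 units, $325,572.10):
Base rate for 42.28 is $5.35/unit.
42.28 has an FTA preferential rate, but origin Hesune is not Velune; base rate stands.
Additional duty on 42.28 from Hesune: +34.3% ad valorem. Applied ad valorem rate = 34.3%.
Duty = $325,572.10 × 34.3% + 1,526 × $5.35 = $119,835.33.
Total = $28,226.60 + $119,835.33 = $148,061.93.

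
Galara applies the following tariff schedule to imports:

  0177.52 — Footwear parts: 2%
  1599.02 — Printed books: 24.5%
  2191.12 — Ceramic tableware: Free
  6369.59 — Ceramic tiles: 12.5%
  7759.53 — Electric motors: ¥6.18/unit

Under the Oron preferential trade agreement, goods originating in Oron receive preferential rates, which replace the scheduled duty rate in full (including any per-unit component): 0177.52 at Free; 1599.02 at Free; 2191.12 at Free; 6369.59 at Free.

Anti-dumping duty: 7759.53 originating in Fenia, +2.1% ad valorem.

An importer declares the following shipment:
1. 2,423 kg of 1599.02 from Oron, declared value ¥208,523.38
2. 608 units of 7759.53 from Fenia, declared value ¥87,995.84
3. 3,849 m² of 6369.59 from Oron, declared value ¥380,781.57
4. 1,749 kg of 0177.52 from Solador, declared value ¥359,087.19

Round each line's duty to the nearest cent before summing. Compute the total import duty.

¥12,787.09

Line 1 (1599.02, Oron, 2,423 kg, ¥208,523.38):
Base rate for 1599.02 is 24.5%.
Origin Oron qualifies under the Galara–Oron agreement and 1599.02 is covered: preferential rate Free applies instead.
Duty = ¥208,523.38 × 0% = ¥0.00.
Line 2 (7759.53, Fenia, 608 units, ¥87,995.84):
Base rate for 7759.53 is ¥6.18/unit.
Additional duty on 7759.53 from Fenia: +2.1% ad valorem. Applied ad valorem rate = 2.1%.
Duty = ¥87,995.84 × 2.1% + 608 × ¥6.18 = ¥5,605.35.
Line 3 (6369.59, Oron, 3,849 m², ¥380,781.57):
Base rate for 6369.59 is 12.5%.
Origin Oron qualifies under the Galara–Oron agreement and 6369.59 is covered: preferential rate Free applies instead.
Duty = ¥380,781.57 × 0% = ¥0.00.
Line 4 (0177.52, Solador, 1,749 kg, ¥359,087.19):
Base rate for 0177.52 is 2%.
0177.52 has an FTA preferential rate, but origin Solador is not Oron; base rate stands.
Duty = ¥359,087.19 × 2% = ¥7,181.74.
Total = ¥0.00 + ¥5,605.35 + ¥0.00 + ¥7,181.74 = ¥12,787.09.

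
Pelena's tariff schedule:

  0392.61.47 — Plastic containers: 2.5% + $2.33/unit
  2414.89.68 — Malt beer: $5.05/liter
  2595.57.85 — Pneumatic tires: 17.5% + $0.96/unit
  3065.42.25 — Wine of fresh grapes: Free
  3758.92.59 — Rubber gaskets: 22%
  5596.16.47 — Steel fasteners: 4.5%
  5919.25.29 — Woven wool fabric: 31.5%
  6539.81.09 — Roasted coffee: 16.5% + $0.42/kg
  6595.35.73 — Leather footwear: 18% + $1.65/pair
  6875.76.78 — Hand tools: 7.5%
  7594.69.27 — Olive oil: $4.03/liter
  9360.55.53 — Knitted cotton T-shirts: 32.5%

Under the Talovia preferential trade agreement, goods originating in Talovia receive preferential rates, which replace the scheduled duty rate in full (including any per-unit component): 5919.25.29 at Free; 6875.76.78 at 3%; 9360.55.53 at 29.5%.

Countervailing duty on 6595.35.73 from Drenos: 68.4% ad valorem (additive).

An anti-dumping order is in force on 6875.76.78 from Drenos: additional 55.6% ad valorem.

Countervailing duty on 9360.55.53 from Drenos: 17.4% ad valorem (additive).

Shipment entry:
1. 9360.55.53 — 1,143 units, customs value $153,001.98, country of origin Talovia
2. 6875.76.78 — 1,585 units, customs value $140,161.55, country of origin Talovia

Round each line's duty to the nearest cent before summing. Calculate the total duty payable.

$49,340.43

Line 1 (9360.55.53, Talovia, 1,143 units, $153,001.98):
Base rate for 9360.55.53 is 32.5%.
Origin Talovia qualifies under the Pelena–Talovia agreement and 9360.55.53 is covered: preferential rate 29.5% applies instead.
The additional-duty order on 9360.55.53 targets Drenos, not Talovia; it does not apply.
Duty = $153,001.98 × 29.5% = $45,135.58.
Line 2 (6875.76.78, Talovia, 1,585 units, $140,161.55):
Base rate for 6875.76.78 is 7.5%.
Origin Talovia qualifies under the Pelena–Talovia agreement and 6875.76.78 is covered: preferential rate 3% applies instead.
The additional-duty order on 6875.76.78 targets Drenos, not Talovia; it does not apply.
Duty = $140,161.55 × 3% = $4,204.85.
Total = $45,135.58 + $4,204.85 = $49,340.43.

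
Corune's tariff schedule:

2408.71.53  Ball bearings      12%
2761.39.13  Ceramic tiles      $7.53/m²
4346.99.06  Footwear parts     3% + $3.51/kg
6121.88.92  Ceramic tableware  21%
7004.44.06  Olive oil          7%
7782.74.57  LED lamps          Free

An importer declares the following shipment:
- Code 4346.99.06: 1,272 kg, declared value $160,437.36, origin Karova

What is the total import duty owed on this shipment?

Line 1 (4346.99.06, Karova, 1,272 kg, $160,437.36):
Base rate for 4346.99.06 is 3% + $3.51/kg.
Duty = $160,437.36 × 3% + 1,272 × $3.51 = $9,277.84.

$9,277.84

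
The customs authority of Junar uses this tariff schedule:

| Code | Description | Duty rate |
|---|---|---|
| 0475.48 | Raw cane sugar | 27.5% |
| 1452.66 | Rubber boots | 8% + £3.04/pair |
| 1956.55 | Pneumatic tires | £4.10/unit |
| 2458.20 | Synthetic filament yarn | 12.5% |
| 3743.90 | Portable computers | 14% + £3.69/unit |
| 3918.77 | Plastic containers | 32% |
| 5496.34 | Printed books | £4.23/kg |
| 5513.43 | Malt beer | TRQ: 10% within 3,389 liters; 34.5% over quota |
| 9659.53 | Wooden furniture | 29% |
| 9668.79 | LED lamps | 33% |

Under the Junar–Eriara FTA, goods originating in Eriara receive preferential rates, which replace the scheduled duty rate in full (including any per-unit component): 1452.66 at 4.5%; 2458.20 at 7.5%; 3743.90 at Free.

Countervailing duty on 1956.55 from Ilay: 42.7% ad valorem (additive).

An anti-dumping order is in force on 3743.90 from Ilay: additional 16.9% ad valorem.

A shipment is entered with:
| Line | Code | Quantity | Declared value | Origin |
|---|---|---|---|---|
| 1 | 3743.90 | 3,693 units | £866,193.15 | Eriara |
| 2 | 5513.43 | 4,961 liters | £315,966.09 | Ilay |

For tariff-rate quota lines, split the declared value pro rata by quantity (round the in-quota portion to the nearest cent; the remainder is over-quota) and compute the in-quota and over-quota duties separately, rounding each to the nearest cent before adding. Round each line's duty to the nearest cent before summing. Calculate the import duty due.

Line 1 (3743.90, Eriara, 3,693 units, £866,193.15):
Base rate for 3743.90 is 14% + £3.69/unit.
Origin Eriara qualifies under the Junar–Eriara agreement and 3743.90 is covered: preferential rate Free applies instead.
The additional-duty order on 3743.90 targets Ilay, not Eriara; it does not apply.
Duty = £866,193.15 × 0% = £0.00.
Line 2 (5513.43, Ilay, 4,961 liters, £315,966.09):
Code 5513.43 is under a tariff-rate quota (threshold 3,389 liters). In-quota: 3,389 liters at 10%; over-quota: 1,572 liters at 34.5%.
Pro-rata value split: in-quota = £315,966.09 × 3,389/4,961 = £215,845.41; over-quota = £315,966.09 − £215,845.41 = £100,120.68.
In-quota duty = £215,845.41 × 10% = £21,584.54. Over-quota duty = £100,120.68 × 34.5% = £34,541.63.
Line duty = £21,584.54 + £34,541.63 = £56,126.17.
Total = £0.00 + £56,126.17 = £56,126.17.

£56,126.17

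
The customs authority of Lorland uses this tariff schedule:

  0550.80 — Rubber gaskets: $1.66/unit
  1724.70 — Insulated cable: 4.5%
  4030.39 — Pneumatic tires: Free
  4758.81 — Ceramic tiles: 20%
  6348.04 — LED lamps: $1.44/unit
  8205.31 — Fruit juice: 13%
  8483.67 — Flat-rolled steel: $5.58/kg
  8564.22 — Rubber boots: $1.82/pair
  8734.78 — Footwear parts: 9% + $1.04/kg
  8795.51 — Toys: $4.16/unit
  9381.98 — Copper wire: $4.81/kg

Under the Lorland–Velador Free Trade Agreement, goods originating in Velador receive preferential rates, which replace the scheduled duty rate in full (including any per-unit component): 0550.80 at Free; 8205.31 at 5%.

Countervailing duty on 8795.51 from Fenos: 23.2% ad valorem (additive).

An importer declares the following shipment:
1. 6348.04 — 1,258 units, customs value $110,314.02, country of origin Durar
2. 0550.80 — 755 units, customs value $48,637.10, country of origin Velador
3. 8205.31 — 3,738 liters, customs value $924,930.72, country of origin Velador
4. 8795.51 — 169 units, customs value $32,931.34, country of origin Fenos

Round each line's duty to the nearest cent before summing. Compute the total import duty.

$56,401.17

Line 1 (6348.04, Durar, 1,258 units, $110,314.02):
Base rate for 6348.04 is $1.44/unit.
Duty = 1,258 × $1.44 = $1,811.52.
Line 2 (0550.80, Velador, 755 units, $48,637.10):
Base rate for 0550.80 is $1.66/unit.
Origin Velador qualifies under the Lorland–Velador agreement and 0550.80 is covered: preferential rate Free applies instead.
Duty = $48,637.10 × 0% = $0.00.
Line 3 (8205.31, Velador, 3,738 liters, $924,930.72):
Base rate for 8205.31 is 13%.
Origin Velador qualifies under the Lorland–Velador agreement and 8205.31 is covered: preferential rate 5% applies instead.
Duty = $924,930.72 × 5% = $46,246.54.
Line 4 (8795.51, Fenos, 169 units, $32,931.34):
Base rate for 8795.51 is $4.16/unit.
Additional duty on 8795.51 from Fenos: +23.2% ad valorem. Applied ad valorem rate = 23.2%.
Duty = $32,931.34 × 23.2% + 169 × $4.16 = $8,343.11.
Total = $1,811.52 + $0.00 + $46,246.54 + $8,343.11 = $56,401.17.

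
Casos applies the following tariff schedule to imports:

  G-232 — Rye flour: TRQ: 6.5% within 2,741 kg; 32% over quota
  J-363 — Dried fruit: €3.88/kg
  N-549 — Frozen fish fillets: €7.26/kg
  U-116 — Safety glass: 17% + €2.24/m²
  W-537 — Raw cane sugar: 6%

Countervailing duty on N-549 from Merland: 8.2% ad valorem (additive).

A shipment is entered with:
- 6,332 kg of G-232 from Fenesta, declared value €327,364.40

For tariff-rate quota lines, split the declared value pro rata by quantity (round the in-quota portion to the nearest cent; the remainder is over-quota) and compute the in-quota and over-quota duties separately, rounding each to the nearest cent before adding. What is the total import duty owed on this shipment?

€68,620.63

Line 1 (G-232, Fenesta, 6,332 kg, €327,364.40):
Code G-232 is under a tariff-rate quota (threshold 2,741 kg). In-quota: 2,741 kg at 6.5%; over-quota: 3,591 kg at 32%.
Pro-rata value split: in-quota = €327,364.40 × 2,741/6,332 = €141,709.70; over-quota = €327,364.40 − €141,709.70 = €185,654.70.
In-quota duty = €141,709.70 × 6.5% = €9,211.13. Over-quota duty = €185,654.70 × 32% = €59,409.50.
Line duty = €9,211.13 + €59,409.50 = €68,620.63.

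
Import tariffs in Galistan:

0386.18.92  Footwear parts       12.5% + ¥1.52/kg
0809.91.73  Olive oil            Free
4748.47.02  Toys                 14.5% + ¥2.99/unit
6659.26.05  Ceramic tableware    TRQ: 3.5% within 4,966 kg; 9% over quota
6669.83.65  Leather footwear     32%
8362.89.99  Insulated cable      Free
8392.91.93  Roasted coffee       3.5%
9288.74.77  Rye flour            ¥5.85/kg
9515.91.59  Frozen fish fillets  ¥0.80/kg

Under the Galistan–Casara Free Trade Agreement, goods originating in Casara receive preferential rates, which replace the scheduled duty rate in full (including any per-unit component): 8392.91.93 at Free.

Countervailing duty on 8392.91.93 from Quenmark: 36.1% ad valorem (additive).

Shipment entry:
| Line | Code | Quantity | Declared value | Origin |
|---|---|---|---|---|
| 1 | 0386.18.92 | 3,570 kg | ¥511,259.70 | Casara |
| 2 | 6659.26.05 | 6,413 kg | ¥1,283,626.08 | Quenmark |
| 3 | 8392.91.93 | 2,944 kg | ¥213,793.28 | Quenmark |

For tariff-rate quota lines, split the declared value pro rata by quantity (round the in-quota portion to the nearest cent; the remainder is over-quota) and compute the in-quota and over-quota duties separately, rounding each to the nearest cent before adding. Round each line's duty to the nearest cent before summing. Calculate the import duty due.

¥214,852.65

Line 1 (0386.18.92, Casara, 3,570 kg, ¥511,259.70):
Base rate for 0386.18.92 is 12.5% + ¥1.52/kg.
Origin Casara is the FTA partner but 0386.18.92 is not on the preference list; base rate stands.
Duty = ¥511,259.70 × 12.5% + 3,570 × ¥1.52 = ¥69,333.86.
Line 2 (6659.26.05, Quenmark, 6,413 kg, ¥1,283,626.08):
Code 6659.26.05 is under a tariff-rate quota (threshold 4,966 kg). In-quota: 4,966 kg at 3.5%; over-quota: 1,447 kg at 9%.
Pro-rata value split: in-quota = ¥1,283,626.08 × 4,966/6,413 = ¥993,994.56; over-quota = ¥1,283,626.08 − ¥993,994.56 = ¥289,631.52.
In-quota duty = ¥993,994.56 × 3.5% = ¥34,789.81. Over-quota duty = ¥289,631.52 × 9% = ¥26,066.84.
Line duty = ¥34,789.81 + ¥26,066.84 = ¥60,856.65.
Line 3 (8392.91.93, Quenmark, 2,944 kg, ¥213,793.28):
Base rate for 8392.91.93 is 3.5%.
8392.91.93 has an FTA preferential rate, but origin Quenmark is not Casara; base rate stands.
Additional duty on 8392.91.93 from Quenmark: +36.1%. Applied ad valorem rate: 3.5% + 36.1% = 39.6%.
Duty = ¥213,793.28 × 39.6% = ¥84,662.14.
Total = ¥69,333.86 + ¥60,856.65 + ¥84,662.14 = ¥214,852.65.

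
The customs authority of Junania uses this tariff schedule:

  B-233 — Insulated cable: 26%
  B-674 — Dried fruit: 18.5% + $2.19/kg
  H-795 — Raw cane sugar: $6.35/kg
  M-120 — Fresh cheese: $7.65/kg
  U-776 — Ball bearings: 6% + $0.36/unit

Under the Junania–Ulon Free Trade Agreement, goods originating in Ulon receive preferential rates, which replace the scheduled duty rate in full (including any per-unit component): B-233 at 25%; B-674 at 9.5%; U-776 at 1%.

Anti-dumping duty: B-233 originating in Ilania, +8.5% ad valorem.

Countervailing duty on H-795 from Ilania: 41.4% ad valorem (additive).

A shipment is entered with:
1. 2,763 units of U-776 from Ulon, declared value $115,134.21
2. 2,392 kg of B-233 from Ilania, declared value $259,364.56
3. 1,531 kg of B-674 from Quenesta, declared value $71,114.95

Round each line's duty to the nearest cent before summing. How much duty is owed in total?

$107,141.27

Line 1 (U-776, Ulon, 2,763 units, $115,134.21):
Base rate for U-776 is 6% + $0.36/unit.
Origin Ulon qualifies under the Junania–Ulon agreement and U-776 is covered: preferential rate 1% applies instead.
Duty = $115,134.21 × 1% = $1,151.34.
Line 2 (B-233, Ilania, 2,392 kg, $259,364.56):
Base rate for B-233 is 26%.
B-233 has an FTA preferential rate, but origin Ilania is not Ulon; base rate stands.
Additional duty on B-233 from Ilania: +8.5%. Applied ad valorem rate: 26% + 8.5% = 34.5%.
Duty = $259,364.56 × 34.5% = $89,480.77.
Line 3 (B-674, Quenesta, 1,531 kg, $71,114.95):
Base rate for B-674 is 18.5% + $2.19/kg.
B-674 has an FTA preferential rate, but origin Quenesta is not Ulon; base rate stands.
Duty = $71,114.95 × 18.5% + 1,531 × $2.19 = $16,509.16.
Total = $1,151.34 + $89,480.77 + $16,509.16 = $107,141.27.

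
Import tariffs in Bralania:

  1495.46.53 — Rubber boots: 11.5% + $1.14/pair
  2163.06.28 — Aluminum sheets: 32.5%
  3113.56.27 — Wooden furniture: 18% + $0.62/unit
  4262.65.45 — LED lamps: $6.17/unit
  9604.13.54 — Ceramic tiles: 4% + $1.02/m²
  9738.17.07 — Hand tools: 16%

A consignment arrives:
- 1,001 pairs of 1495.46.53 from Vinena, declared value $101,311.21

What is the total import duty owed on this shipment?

Line 1 (1495.46.53, Vinena, 1,001 pairs, $101,311.21):
Base rate for 1495.46.53 is 11.5% + $1.14/pair.
Duty = $101,311.21 × 11.5% + 1,001 × $1.14 = $12,791.93.

$12,791.93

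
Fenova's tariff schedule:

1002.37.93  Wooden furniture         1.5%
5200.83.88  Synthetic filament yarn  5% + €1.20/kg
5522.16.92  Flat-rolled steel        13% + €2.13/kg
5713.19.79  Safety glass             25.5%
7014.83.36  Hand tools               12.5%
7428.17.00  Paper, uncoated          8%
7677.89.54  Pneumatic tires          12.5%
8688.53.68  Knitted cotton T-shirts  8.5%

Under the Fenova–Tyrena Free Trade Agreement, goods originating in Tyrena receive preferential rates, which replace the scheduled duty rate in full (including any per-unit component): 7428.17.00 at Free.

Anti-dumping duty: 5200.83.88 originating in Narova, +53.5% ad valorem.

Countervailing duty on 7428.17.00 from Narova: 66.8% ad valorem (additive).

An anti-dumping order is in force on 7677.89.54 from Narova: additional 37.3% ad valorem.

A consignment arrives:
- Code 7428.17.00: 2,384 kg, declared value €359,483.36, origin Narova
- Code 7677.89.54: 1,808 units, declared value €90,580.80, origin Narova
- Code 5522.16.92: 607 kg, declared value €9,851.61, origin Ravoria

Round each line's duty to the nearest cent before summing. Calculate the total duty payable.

Line 1 (7428.17.00, Narova, 2,384 kg, €359,483.36):
Base rate for 7428.17.00 is 8%.
7428.17.00 has an FTA preferential rate, but origin Narova is not Tyrena; base rate stands.
Additional duty on 7428.17.00 from Narova: +66.8%. Applied ad valorem rate: 8% + 66.8% = 74.8%.
Duty = €359,483.36 × 74.8% = €268,893.55.
Line 2 (7677.89.54, Narova, 1,808 units, €90,580.80):
Base rate for 7677.89.54 is 12.5%.
Additional duty on 7677.89.54 from Narova: +37.3%. Applied ad valorem rate: 12.5% + 37.3% = 49.8%.
Duty = €90,580.80 × 49.8% = €45,109.24.
Line 3 (5522.16.92, Ravoria, 607 kg, €9,851.61):
Base rate for 5522.16.92 is 13% + €2.13/kg.
Duty = €9,851.61 × 13% + 607 × €2.13 = €2,573.62.
Total = €268,893.55 + €45,109.24 + €2,573.62 = €316,576.41.

€316,576.41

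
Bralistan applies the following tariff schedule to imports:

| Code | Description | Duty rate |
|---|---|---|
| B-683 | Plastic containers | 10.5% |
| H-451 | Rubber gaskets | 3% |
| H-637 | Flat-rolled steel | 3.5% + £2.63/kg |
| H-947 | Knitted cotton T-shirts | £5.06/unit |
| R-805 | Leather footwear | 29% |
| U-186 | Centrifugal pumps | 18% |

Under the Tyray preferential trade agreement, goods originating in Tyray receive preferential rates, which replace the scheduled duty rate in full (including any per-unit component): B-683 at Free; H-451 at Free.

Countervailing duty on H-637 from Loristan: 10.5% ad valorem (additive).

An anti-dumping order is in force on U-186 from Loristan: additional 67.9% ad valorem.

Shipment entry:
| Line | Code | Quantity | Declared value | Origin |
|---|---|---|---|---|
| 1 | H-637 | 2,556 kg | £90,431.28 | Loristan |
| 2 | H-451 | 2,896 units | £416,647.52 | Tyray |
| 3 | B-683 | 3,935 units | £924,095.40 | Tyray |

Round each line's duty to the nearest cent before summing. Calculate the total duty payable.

£19,382.66

Line 1 (H-637, Loristan, 2,556 kg, £90,431.28):
Base rate for H-637 is 3.5% + £2.63/kg.
Additional duty on H-637 from Loristan: +10.5%. Applied ad valorem rate: 3.5% + 10.5% = 14%.
Duty = £90,431.28 × 14% + 2,556 × £2.63 = £19,382.66.
Line 2 (H-451, Tyray, 2,896 units, £416,647.52):
Base rate for H-451 is 3%.
Origin Tyray qualifies under the Bralistan–Tyray agreement and H-451 is covered: preferential rate Free applies instead.
Duty = £416,647.52 × 0% = £0.00.
Line 3 (B-683, Tyray, 3,935 units, £924,095.40):
Base rate for B-683 is 10.5%.
Origin Tyray qualifies under the Bralistan–Tyray agreement and B-683 is covered: preferential rate Free applies instead.
Duty = £924,095.40 × 0% = £0.00.
Total = £19,382.66 + £0.00 + £0.00 = £19,382.66.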